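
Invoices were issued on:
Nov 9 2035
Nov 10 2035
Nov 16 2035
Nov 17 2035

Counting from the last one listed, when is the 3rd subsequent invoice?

Gaps: 1, 6, 1 days — not constant, but cyclic with period 2.
The events fall on every Friday and Saturday.
The following Friday is Nov 23 2035.
The following Saturday is Nov 24 2035.
The following Friday is Nov 30 2035.

Nov 30 2035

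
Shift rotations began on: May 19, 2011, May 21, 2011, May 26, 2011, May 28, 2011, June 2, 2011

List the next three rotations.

June 4, 2011; June 9, 2011; June 11, 2011

Every event lands on a Thursday or Saturday (gaps cycle 2, 5, 2, 5).
So the schedule is: every Thursday and Saturday.
The following Saturday is June 4, 2011.
The following Thursday is June 9, 2011.
Next Saturday: June 11, 2011.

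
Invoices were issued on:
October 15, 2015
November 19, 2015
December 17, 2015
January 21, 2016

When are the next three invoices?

February 18, 2016; March 17, 2016; April 21, 2016

These are Thursdays at 28- or 35-day spacing (35, 28, 35).
The pattern: 3rd Thursday of the month.
3rd Thursday of February 2016: February 18, 2016.
March 2016 — 3rd Thursday is March 17, 2016.
3rd Thursday of April 2016: April 21, 2016.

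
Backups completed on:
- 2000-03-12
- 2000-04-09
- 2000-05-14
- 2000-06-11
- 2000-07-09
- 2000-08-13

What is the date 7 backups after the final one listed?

These are Sundays at 28- or 35-day spacing (28, 35, 28, 28, 35).
The pattern: 2nd Sunday of the month.
September 2000 — 2nd Sunday is 2000-09-10.
2nd Sunday of October 2000: 2000-10-08.
2nd Sunday of November 2000: 2000-11-12.
2nd Sunday of December 2000: 2000-12-10.
2nd Sunday of January 2001: 2001-01-14.
February 2001 — 2nd Sunday is 2001-02-11.
2nd Sunday of March 2001: 2001-03-11.

2001-03-11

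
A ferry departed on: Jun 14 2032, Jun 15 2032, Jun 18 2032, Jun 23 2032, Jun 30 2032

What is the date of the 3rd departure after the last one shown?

The spacing grows by 2 each time: 1, 3, 5, 7 days.
Next gap: 9 days. Jun 30 2032 + 9 days = Jul 9 2032.
Next gap: 11 days. Jul 9 2032 + 11 days = Jul 20 2032.
Next gap: 13 days. Jul 20 2032 + 13 days = Aug 2 2032.

Aug 2 2032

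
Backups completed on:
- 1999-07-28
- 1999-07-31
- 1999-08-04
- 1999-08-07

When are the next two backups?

1999-08-11, 1999-08-14

The gap pattern 3, 4, 3 repeats every 2 events.
These are the Wednesdays and Saturdays of each week.
Next Wednesday: 1999-08-11.
Next Saturday: 1999-08-14.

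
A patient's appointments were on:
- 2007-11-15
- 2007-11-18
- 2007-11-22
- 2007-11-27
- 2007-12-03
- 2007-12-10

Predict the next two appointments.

2007-12-18, 2007-12-27

Gaps: 3, 4, 5, 6, 7 days — each gap is 1 larger than the previous one.
Next gap: 8 days. 2007-12-10 + 8 days = 2007-12-18.
Next gap: 9 days. 2007-12-18 + 9 days = 2007-12-27.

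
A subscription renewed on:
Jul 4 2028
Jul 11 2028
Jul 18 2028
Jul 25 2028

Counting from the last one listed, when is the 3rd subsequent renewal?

Aug 15 2028

Gaps between consecutive events: 7, 7, 7 days — a constant 7-day interval.
Jul 25 2028 + 7 days = Aug 1 2028.
Aug 1 2028 + 7 days = Aug 8 2028.
Aug 8 2028 + 7 days = Aug 15 2028.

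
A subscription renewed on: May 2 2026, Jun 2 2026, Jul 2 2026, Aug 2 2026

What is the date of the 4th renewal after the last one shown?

Dec 2 2026

Gaps: 31, 30, 31 days — not constant. Every event is on the 2nd of the month.
Pattern: the 2nd of each month.
September 2026: Sep 2 2026.
October 2026: Oct 2 2026.
November 2026: Nov 2 2026.
December 2026: Dec 2 2026.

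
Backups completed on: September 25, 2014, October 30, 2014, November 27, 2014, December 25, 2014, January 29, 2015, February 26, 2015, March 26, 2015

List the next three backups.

April 30, 2015; May 28, 2015; June 25, 2015

All Thursdays; the gaps (35, 28, 28, 35, 28, 28) vary with month length.
This is the last Thursday of each month.
Last Thursday of April 2015: April 30, 2015.
Last Thursday of May 2015: May 28, 2015.
June 2015 ends with Thursday June 25, 2015.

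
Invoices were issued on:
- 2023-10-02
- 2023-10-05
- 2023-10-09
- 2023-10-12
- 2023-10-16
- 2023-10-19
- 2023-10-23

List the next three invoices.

The gap pattern 3, 4, 3, 4, 3, 4 repeats every 2 events.
These are the Mondays and Thursdays of each week.
Next Thursday: 2023-10-26.
Next Monday: 2023-10-30.
Next Thursday: 2023-11-02.

2023-10-26, 2023-10-30, 2023-11-02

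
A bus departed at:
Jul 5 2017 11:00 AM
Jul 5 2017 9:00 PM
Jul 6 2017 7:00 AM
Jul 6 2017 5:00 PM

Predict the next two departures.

The interval is a steady 10 hours (10, 10, 10).
Jul 6 2017 5:00 PM + 10 h = Jul 7 2017 3:00 AM.
Jul 7 2017 3:00 AM + 10 h = Jul 7 2017 1:00 PM.

Jul 7 2017 3:00 AM, Jul 7 2017 1:00 PM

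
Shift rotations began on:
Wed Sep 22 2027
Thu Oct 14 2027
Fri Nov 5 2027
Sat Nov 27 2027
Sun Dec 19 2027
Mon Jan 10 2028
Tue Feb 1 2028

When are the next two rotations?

Every event comes 22 days after the last (22, 22, 22, 22, 22, 22).
Tue Feb 1 2028 + 22 days = Wed Feb 23 2028.
Wed Feb 23 2028 + 22 days = Thu Mar 16 2028.

Wed Feb 23 2028, Thu Mar 16 2028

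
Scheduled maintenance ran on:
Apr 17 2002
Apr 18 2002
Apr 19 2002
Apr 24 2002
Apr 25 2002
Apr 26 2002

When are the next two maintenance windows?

May 1 2002, May 2 2002

Every event lands on a Wednesday or Thursday or Friday (gaps cycle 1, 1, 5, 1, 1).
So the schedule is: every Wednesday, Thursday and Friday.
Next Wednesday: May 1 2002.
Next Thursday: May 2 2002.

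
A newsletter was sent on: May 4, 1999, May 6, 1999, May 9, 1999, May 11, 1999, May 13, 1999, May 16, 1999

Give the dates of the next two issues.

May 18, 1999; May 20, 1999

The gap pattern 2, 3, 2, 2, 3 repeats every 3 events.
These are the Tuesdays, Thursdays and Sundays of each week.
The following Tuesday is May 18, 1999.
The following Thursday is May 20, 1999.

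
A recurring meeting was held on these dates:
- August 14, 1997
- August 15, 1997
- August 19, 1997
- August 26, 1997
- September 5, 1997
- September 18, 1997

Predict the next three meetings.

Gaps: 1, 4, 7, 10, 13 days — each gap is 3 larger than the previous one.
Next gap: 16 days. September 18, 1997 + 16 days = October 4, 1997.
Next gap: 19 days. October 4, 1997 + 19 days = October 23, 1997.
Next gap: 22 days. October 23, 1997 + 22 days = November 14, 1997.

October 4, 1997; October 23, 1997; November 14, 1997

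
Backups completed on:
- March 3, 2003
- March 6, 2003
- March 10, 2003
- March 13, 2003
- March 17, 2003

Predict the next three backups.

March 20, 2003; March 24, 2003; March 27, 2003

The gap pattern 3, 4, 3, 4 repeats every 2 events.
These are the Mondays and Thursdays of each week.
The following Thursday is March 20, 2003.
The following Monday is March 24, 2003.
The following Thursday is March 27, 2003.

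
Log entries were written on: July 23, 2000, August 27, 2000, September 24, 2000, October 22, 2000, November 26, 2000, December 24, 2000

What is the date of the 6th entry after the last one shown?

June 24, 2001

Gaps: 35, 28, 28, 35, 28 days — a mix of 28 and 35. Every date is a Sunday.
Each is the 4th Sunday of its month.
4th Sunday of January 2001: January 28, 2001.
4th Sunday of February 2001: February 25, 2001.
4th Sunday of March 2001: March 25, 2001.
April 2001 — 4th Sunday is April 22, 2001.
May 2001 — 4th Sunday is May 27, 2001.
June 2001 — 4th Sunday is June 24, 2001.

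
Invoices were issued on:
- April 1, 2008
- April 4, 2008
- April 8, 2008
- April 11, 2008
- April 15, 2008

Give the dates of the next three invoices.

Every event lands on a Tuesday or Friday (gaps cycle 3, 4, 3, 4).
So the schedule is: every Tuesday and Friday.
Next Friday: April 18, 2008.
Next Tuesday: April 22, 2008.
The following Friday is April 25, 2008.

April 18, 2008; April 22, 2008; April 25, 2008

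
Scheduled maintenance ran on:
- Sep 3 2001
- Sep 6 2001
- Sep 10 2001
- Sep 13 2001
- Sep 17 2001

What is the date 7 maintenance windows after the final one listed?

The gap pattern 3, 4, 3, 4 repeats every 2 events.
These are the Mondays and Thursdays of each week.
The following Thursday is Sep 20 2001.
Next Monday: Sep 24 2001.
The following Thursday is Sep 27 2001.
Next Monday: Oct 1 2001.
The following Thursday is Oct 4 2001.
The following Monday is Oct 8 2001.
Next Thursday: Oct 11 2001.

Oct 11 2001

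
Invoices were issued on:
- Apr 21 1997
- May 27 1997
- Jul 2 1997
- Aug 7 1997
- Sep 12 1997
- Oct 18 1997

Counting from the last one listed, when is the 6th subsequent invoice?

May 22 1998

The spacing is 36, 36, 36, 36, 36 days — always 36 days.
Oct 18 1997 + 36 days = Nov 23 1997.
Nov 23 1997 + 36 days = Dec 29 1997.
Dec 29 1997 + 36 days = Feb 3 1998.
Feb 3 1998 + 36 days = Mar 11 1998.
Mar 11 1998 + 36 days = Apr 16 1998.
Apr 16 1998 + 36 days = May 22 1998.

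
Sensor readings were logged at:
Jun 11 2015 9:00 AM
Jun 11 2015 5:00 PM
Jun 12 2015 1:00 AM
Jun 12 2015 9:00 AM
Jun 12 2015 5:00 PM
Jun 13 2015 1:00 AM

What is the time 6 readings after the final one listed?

Jun 15 2015 1:00 AM

Spacing: 8, 8, 8, 8, 8 h — constant 8 h.
Jun 13 2015 1:00 AM + 8 h = Jun 13 2015 9:00 AM.
Jun 13 2015 9:00 AM + 8 h = Jun 13 2015 5:00 PM.
Jun 13 2015 5:00 PM + 8 h = Jun 14 2015 1:00 AM.
Jun 14 2015 1:00 AM + 8 h = Jun 14 2015 9:00 AM.
Jun 14 2015 9:00 AM + 8 h = Jun 14 2015 5:00 PM.
Jun 14 2015 5:00 PM + 8 h = Jun 15 2015 1:00 AM.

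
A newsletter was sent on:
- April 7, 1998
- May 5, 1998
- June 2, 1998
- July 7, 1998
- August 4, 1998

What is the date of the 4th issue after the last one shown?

Gaps: 28, 28, 35, 28 days — a mix of 28 and 35. Every date is a Tuesday.
Each is the 1st Tuesday of its month.
September 1998 — 1st Tuesday is September 1, 1998.
October 1998 — 1st Tuesday is October 6, 1998.
1st Tuesday of November 1998: November 3, 1998.
1st Tuesday of December 1998: December 1, 1998.

December 1, 1998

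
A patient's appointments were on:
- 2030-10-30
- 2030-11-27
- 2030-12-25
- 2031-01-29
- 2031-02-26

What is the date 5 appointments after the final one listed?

All Wednesdays; the gaps (28, 28, 35, 28) vary with month length.
This is the last Wednesday of each month.
March 2031 ends with Wednesday 2031-03-26.
April 2031 ends with Wednesday 2031-04-30.
May 2031 ends with Wednesday 2031-05-28.
Last Wednesday of June 2031: 2031-06-25.
Last Wednesday of July 2031: 2031-07-30.

2031-07-30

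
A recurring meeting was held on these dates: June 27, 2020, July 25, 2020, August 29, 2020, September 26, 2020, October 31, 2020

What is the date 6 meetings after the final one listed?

These are Saturdays with 28, 35, 28, 35-day gaps.
Each is the final Saturday of its month — August 29, 2020 is past the 28th, so '4th Saturday' doesn't fit.
Last Saturday of November 2020: November 28, 2020.
Last Saturday of December 2020: December 26, 2020.
January 2021 ends with Saturday January 30, 2021.
February 2021 ends with Saturday February 27, 2021.
Last Saturday of March 2021: March 27, 2021.
April 2021 ends with Saturday April 24, 2021.

April 24, 2021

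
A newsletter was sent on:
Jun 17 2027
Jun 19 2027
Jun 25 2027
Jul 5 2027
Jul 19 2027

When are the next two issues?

Intervals are 2, 6, 10, 14 days — an arithmetic progression with common difference 4.
Next gap: 18 days. Jul 19 2027 + 18 days = Aug 6 2027.
Next gap: 22 days. Aug 6 2027 + 22 days = Aug 28 2027.

Aug 6 2027, Aug 28 2027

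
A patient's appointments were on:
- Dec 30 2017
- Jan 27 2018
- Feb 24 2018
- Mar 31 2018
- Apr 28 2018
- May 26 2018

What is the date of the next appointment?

Jun 30 2018

These are Saturdays with 28, 28, 35, 28, 28-day gaps.
Each is the final Saturday of its month — Dec 30 2017 is past the 28th, so '4th Saturday' doesn't fit.
Last Saturday of June 2018: Jun 30 2018.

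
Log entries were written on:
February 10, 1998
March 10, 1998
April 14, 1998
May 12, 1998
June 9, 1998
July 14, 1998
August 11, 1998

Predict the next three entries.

Gaps: 28, 35, 28, 28, 35, 28 days — a mix of 28 and 35. Every date is a Tuesday.
Each is the 2nd Tuesday of its month.
September 1998 — 2nd Tuesday is September 8, 1998.
October 1998 — 2nd Tuesday is October 13, 1998.
2nd Tuesday of November 1998: November 10, 1998.

September 8, 1998; October 13, 1998; November 10, 1998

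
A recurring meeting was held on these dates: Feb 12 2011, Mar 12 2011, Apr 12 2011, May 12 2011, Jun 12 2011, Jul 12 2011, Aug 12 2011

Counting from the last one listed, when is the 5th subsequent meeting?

Jan 12 2012

Each date is the 12th; the gaps (28, 31, 30, 31, 30, 31) track the month lengths.
The rule is the 12th of each month.
September 2011: Sep 12 2011.
October 2011: Oct 12 2011.
November 2011: Nov 12 2011.
Next: December 2011 → Dec 12 2011.
Next: January 2012 → Jan 12 2012.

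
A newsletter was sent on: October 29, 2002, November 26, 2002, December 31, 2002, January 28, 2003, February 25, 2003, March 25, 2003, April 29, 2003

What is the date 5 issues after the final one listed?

All Tuesdays; the gaps (28, 35, 28, 28, 28, 35) vary with month length.
This is the last Tuesday of each month.
May 2003 ends with Tuesday May 27, 2003.
Last Tuesday of June 2003: June 24, 2003.
July 2003 ends with Tuesday July 29, 2003.
Last Tuesday of August 2003: August 26, 2003.
Last Tuesday of September 2003: September 30, 2003.

September 30, 2003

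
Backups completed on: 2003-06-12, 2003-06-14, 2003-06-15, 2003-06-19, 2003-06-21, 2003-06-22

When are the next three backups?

Gaps: 2, 1, 4, 2, 1 days — not constant, but cyclic with period 3.
The events fall on every Thursday, Saturday and Sunday.
The following Thursday is 2003-06-26.
The following Saturday is 2003-06-28.
The following Sunday is 2003-06-29.

2003-06-26, 2003-06-28, 2003-06-29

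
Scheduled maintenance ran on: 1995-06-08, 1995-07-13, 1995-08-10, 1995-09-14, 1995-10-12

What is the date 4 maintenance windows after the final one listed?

These are Thursdays at 28- or 35-day spacing (35, 28, 35, 28).
The pattern: 2nd Thursday of the month.
2nd Thursday of November 1995: 1995-11-09.
2nd Thursday of December 1995: 1995-12-14.
2nd Thursday of January 1996: 1996-01-11.
February 1996 — 2nd Thursday is 1996-02-08.

1996-02-08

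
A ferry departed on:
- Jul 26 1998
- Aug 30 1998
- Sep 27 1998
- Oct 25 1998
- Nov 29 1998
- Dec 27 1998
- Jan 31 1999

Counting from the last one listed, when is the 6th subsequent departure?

Jul 25 1999

These are Sundays with 35, 28, 28, 35, 28, 35-day gaps.
Each is the final Sunday of its month — Aug 30 1998 is past the 28th, so '4th Sunday' doesn't fit.
February 1999 ends with Sunday Feb 28 1999.
Last Sunday of March 1999: Mar 28 1999.
April 1999 ends with Sunday Apr 25 1999.
Last Sunday of May 1999: May 30 1999.
June 1999 ends with Sunday Jun 27 1999.
July 1999 ends with Sunday Jul 25 1999.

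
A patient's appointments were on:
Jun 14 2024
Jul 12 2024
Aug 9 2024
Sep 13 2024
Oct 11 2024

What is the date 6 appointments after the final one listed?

These are Fridays at 28- or 35-day spacing (28, 28, 35, 28).
The pattern: 2nd Friday of the month.
November 2024 — 2nd Friday is Nov 8 2024.
2nd Friday of December 2024: Dec 13 2024.
2nd Friday of January 2025: Jan 10 2025.
February 2025 — 2nd Friday is Feb 14 2025.
March 2025 — 2nd Friday is Mar 14 2025.
April 2025 — 2nd Friday is Apr 11 2025.

Apr 11 2025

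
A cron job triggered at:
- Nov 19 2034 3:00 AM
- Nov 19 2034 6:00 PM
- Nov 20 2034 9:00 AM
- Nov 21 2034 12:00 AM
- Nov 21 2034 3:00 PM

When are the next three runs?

Nov 22 2034 6:00 AM, Nov 22 2034 9:00 PM, Nov 23 2034 12:00 PM

The interval is a steady 15 hours (15, 15, 15, 15).
Nov 21 2034 3:00 PM + 15 h = Nov 22 2034 6:00 AM.
Nov 22 2034 6:00 AM + 15 h = Nov 22 2034 9:00 PM.
Nov 22 2034 9:00 PM + 15 h = Nov 23 2034 12:00 PM.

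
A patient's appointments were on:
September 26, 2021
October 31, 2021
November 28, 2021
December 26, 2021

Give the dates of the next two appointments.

January 30, 2022; February 27, 2022

These are Sundays with 35, 28, 28-day gaps.
Each is the final Sunday of its month — October 31, 2021 is past the 28th, so '4th Sunday' doesn't fit.
Last Sunday of January 2022: January 30, 2022.
Last Sunday of February 2022: February 27, 2022.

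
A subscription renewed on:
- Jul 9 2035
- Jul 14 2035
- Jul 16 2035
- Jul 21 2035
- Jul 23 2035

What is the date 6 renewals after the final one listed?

Aug 13 2035

Every event lands on a Monday or Saturday (gaps cycle 5, 2, 5, 2).
So the schedule is: every Monday and Saturday.
The following Saturday is Jul 28 2035.
The following Monday is Jul 30 2035.
The following Saturday is Aug 4 2035.
The following Monday is Aug 6 2035.
Next Saturday: Aug 11 2035.
Next Monday: Aug 13 2035.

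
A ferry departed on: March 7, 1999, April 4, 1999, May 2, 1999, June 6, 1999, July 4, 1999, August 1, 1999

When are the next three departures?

These are Sundays at 28- or 35-day spacing (28, 28, 35, 28, 28).
The pattern: 1st Sunday of the month.
1st Sunday of September 1999: September 5, 1999.
1st Sunday of October 1999: October 3, 1999.
November 1999 — 1st Sunday is November 7, 1999.

September 5, 1999; October 3, 1999; November 7, 1999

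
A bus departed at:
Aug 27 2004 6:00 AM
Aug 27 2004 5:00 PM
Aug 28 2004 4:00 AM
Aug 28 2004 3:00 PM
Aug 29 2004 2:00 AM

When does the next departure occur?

Aug 29 2004 1:00 PM

The interval is a steady 11 hours (11, 11, 11, 11).
Aug 29 2004 2:00 AM + 11 h = Aug 29 2004 1:00 PM.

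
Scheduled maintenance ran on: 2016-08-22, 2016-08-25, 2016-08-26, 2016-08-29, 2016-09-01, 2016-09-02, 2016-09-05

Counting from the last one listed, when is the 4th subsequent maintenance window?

2016-09-15

The gap pattern 3, 1, 3, 3, 1, 3 repeats every 3 events.
These are the Mondays, Thursdays and Fridays of each week.
Next Thursday: 2016-09-08.
Next Friday: 2016-09-09.
The following Monday is 2016-09-12.
Next Thursday: 2016-09-15.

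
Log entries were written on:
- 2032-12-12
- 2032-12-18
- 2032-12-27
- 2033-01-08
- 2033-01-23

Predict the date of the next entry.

Intervals are 6, 9, 12, 15 days — an arithmetic progression with common difference 3.
Next gap: 18 days. 2033-01-23 + 18 days = 2033-02-10.

2033-02-10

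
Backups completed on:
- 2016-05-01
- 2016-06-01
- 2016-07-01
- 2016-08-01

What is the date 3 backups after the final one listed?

2016-11-01

The day-of-month is always 1 (31, 30, 31 days between events).
So this recurs on the 1st of each month.
Next: September 2016 → 2016-09-01.
October 2016: 2016-10-01.
Next: November 2016 → 2016-11-01.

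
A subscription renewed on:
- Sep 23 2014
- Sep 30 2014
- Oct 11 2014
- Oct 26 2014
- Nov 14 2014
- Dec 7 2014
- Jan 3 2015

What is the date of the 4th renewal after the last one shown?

The spacing grows by 4 each time: 7, 11, 15, 19, 23, 27 days.
Next gap: 31 days. Jan 3 2015 + 31 days = Feb 3 2015.
Next gap: 35 days. Feb 3 2015 + 35 days = Mar 10 2015.
Next gap: 39 days. Mar 10 2015 + 39 days = Apr 18 2015.
Next gap: 43 days. Apr 18 2015 + 43 days = May 31 2015.

May 31 2015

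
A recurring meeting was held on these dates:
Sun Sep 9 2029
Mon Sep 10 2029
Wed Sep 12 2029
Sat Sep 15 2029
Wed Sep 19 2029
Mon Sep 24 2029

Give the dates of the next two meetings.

Sun Sep 30 2029, Sun Oct 7 2029

The spacing grows by 1 each time: 1, 2, 3, 4, 5 days.
Next gap: 6 days. Mon Sep 24 2029 + 6 days = Sun Sep 30 2029.
Next gap: 7 days. Sun Sep 30 2029 + 7 days = Sun Oct 7 2029.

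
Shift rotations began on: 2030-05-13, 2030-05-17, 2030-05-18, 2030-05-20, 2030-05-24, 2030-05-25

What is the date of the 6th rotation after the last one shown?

The gap pattern 4, 1, 2, 4, 1 repeats every 3 events.
These are the Mondays, Fridays and Saturdays of each week.
The following Monday is 2030-05-27.
Next Friday: 2030-05-31.
Next Saturday: 2030-06-01.
Next Monday: 2030-06-03.
Next Friday: 2030-06-07.
The following Saturday is 2030-06-08.

2030-06-08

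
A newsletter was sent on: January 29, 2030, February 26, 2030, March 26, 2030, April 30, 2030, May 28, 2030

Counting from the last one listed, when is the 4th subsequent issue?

September 24, 2030

Every date is a Tuesday; gaps 28, 28, 35, 28 days.
Each is the last Tuesday of its month (at least one falls on the 29th or later, ruling out '4th Tuesday').
Last Tuesday of June 2030: June 25, 2030.
Last Tuesday of July 2030: July 30, 2030.
August 2030 ends with Tuesday August 27, 2030.
Last Tuesday of September 2030: September 24, 2030.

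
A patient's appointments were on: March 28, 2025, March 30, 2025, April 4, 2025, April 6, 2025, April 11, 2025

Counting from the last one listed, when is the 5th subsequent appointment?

Every event lands on a Friday or Sunday (gaps cycle 2, 5, 2, 5).
So the schedule is: every Friday and Sunday.
Next Sunday: April 13, 2025.
The following Friday is April 18, 2025.
The following Sunday is April 20, 2025.
Next Friday: April 25, 2025.
Next Sunday: April 27, 2025.

April 27, 2025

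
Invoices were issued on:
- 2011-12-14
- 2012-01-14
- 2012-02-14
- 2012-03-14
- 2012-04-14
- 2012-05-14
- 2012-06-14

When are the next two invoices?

2012-07-14, 2012-08-14

Each date is the 14th; the gaps (31, 31, 29, 31, 30, 31) track the month lengths.
The rule is the 14th of each month.
Next: July 2012 → 2012-07-14.
Next: August 2012 → 2012-08-14.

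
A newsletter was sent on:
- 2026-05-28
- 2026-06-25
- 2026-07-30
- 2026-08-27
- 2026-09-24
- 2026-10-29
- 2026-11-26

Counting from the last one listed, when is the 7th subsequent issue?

All Thursdays; the gaps (28, 35, 28, 28, 35, 28) vary with month length.
This is the last Thursday of each month.
Last Thursday of December 2026: 2026-12-31.
Last Thursday of January 2027: 2027-01-28.
February 2027 ends with Thursday 2027-02-25.
March 2027 ends with Thursday 2027-03-25.
Last Thursday of April 2027: 2027-04-29.
May 2027 ends with Thursday 2027-05-27.
June 2027 ends with Thursday 2027-06-24.

2027-06-24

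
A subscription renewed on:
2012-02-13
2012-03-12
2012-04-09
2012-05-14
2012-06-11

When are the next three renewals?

Gaps: 28, 28, 35, 28 days — a mix of 28 and 35. Every date is a Monday.
Each is the 2nd Monday of its month.
July 2012 — 2nd Monday is 2012-07-09.
2nd Monday of August 2012: 2012-08-13.
2nd Monday of September 2012: 2012-09-10.

2012-07-09, 2012-08-13, 2012-09-10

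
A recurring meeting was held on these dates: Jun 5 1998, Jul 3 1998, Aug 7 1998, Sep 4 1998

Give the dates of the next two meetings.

Oct 2 1998, Nov 6 1998

All dates are Fridays, 28, 35, 28 days apart.
Specifically, the 1st Friday of each month.
1st Friday of October 1998: Oct 2 1998.
November 1998 — 1st Friday is Nov 6 1998.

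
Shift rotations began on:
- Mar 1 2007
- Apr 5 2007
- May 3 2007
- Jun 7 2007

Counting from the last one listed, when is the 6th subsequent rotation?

Dec 6 2007

Gaps: 35, 28, 35 days — a mix of 28 and 35. Every date is a Thursday.
Each is the 1st Thursday of its month.
1st Thursday of July 2007: Jul 5 2007.
1st Thursday of August 2007: Aug 2 2007.
1st Thursday of September 2007: Sep 6 2007.
1st Thursday of October 2007: Oct 4 2007.
1st Thursday of November 2007: Nov 1 2007.
December 2007 — 1st Thursday is Dec 6 2007.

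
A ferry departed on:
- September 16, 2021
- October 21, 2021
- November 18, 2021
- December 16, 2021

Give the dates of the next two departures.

January 20, 2022; February 17, 2022

All dates are Thursdays, 35, 28, 28 days apart.
Specifically, the 3rd Thursday of each month.
3rd Thursday of January 2022: January 20, 2022.
3rd Thursday of February 2022: February 17, 2022.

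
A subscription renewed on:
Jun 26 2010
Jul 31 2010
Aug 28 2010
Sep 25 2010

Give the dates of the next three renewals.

Oct 30 2010, Nov 27 2010, Dec 25 2010

These are Saturdays with 35, 28, 28-day gaps.
Each is the final Saturday of its month — Jul 31 2010 is past the 28th, so '4th Saturday' doesn't fit.
Last Saturday of October 2010: Oct 30 2010.
Last Saturday of November 2010: Nov 27 2010.
December 2010 ends with Saturday Dec 25 2010.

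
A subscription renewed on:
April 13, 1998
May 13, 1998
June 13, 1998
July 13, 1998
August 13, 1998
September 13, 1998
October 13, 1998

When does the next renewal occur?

Gaps: 30, 31, 30, 31, 31, 30 days — not constant. Every event is on the 13th of the month.
Pattern: the 13th of each month.
Next: November 1998 → November 13, 1998.

November 13, 1998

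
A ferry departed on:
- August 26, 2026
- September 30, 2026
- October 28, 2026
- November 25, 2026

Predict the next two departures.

These are Wednesdays with 35, 28, 28-day gaps.
Each is the final Wednesday of its month — September 30, 2026 is past the 28th, so '4th Wednesday' doesn't fit.
Last Wednesday of December 2026: December 30, 2026.
January 2027 ends with Wednesday January 27, 2027.

December 30, 2026; January 27, 2027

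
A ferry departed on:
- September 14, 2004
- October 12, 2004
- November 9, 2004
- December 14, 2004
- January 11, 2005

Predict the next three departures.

These are Tuesdays at 28- or 35-day spacing (28, 28, 35, 28).
The pattern: 2nd Tuesday of the month.
February 2005 — 2nd Tuesday is February 8, 2005.
March 2005 — 2nd Tuesday is March 8, 2005.
2nd Tuesday of April 2005: April 12, 2005.

February 8, 2005; March 8, 2005; April 12, 2005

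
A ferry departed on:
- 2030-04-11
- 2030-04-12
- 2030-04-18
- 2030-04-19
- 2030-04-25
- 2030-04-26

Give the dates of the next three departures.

Gaps: 1, 6, 1, 6, 1 days — not constant, but cyclic with period 2.
The events fall on every Thursday and Friday.
The following Thursday is 2030-05-02.
Next Friday: 2030-05-03.
Next Thursday: 2030-05-09.

2030-05-02, 2030-05-03, 2030-05-09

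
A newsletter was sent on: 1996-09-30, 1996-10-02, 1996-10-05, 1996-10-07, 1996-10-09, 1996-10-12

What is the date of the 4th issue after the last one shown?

The gap pattern 2, 3, 2, 2, 3 repeats every 3 events.
These are the Mondays, Wednesdays and Saturdays of each week.
The following Monday is 1996-10-14.
The following Wednesday is 1996-10-16.
Next Saturday: 1996-10-19.
Next Monday: 1996-10-21.

1996-10-21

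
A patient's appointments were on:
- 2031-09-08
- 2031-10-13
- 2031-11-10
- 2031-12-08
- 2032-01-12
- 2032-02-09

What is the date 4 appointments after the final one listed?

These are Mondays at 28- or 35-day spacing (35, 28, 28, 35, 28).
The pattern: 2nd Monday of the month.
March 2032 — 2nd Monday is 2032-03-08.
2nd Monday of April 2032: 2032-04-12.
May 2032 — 2nd Monday is 2032-05-10.
2nd Monday of June 2032: 2032-06-14.

2032-06-14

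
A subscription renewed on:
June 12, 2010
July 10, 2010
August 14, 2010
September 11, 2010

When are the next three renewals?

These are Saturdays at 28- or 35-day spacing (28, 35, 28).
The pattern: 2nd Saturday of the month.
October 2010 — 2nd Saturday is October 9, 2010.
2nd Saturday of November 2010: November 13, 2010.
2nd Saturday of December 2010: December 11, 2010.

October 9, 2010; November 13, 2010; December 11, 2010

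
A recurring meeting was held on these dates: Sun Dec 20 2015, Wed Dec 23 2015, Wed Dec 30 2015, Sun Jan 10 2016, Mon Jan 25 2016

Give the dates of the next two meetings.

Intervals are 3, 7, 11, 15 days — an arithmetic progression with common difference 4.
Next gap: 19 days. Mon Jan 25 2016 + 19 days = Sat Feb 13 2016.
Next gap: 23 days. Sat Feb 13 2016 + 23 days = Mon Mar 7 2016.

Sat Feb 13 2016, Mon Mar 7 2016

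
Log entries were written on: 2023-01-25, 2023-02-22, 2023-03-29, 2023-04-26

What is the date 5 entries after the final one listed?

2023-09-27

All Wednesdays; the gaps (28, 35, 28) vary with month length.
This is the last Wednesday of each month.
May 2023 ends with Wednesday 2023-05-31.
June 2023 ends with Wednesday 2023-06-28.
July 2023 ends with Wednesday 2023-07-26.
Last Wednesday of August 2023: 2023-08-30.
September 2023 ends with Wednesday 2023-09-27.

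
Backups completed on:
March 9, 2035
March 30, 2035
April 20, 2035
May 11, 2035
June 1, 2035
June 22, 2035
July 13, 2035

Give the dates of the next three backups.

Every event comes 21 days after the last (21, 21, 21, 21, 21, 21).
July 13, 2035 + 21 days = August 3, 2035.
August 3, 2035 + 21 days = August 24, 2035.
August 24, 2035 + 21 days = September 14, 2035.

August 3, 2035; August 24, 2035; September 14, 2035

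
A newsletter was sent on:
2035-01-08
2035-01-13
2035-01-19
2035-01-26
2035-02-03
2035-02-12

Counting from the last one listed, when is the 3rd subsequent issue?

The spacing grows by 1 each time: 5, 6, 7, 8, 9 days.
Next gap: 10 days. 2035-02-12 + 10 days = 2035-02-22.
Next gap: 11 days. 2035-02-22 + 11 days = 2035-03-05.
Next gap: 12 days. 2035-03-05 + 12 days = 2035-03-17.

2035-03-17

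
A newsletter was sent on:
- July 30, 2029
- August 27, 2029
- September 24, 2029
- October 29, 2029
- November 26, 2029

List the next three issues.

All Mondays; the gaps (28, 28, 35, 28) vary with month length.
This is the last Monday of each month.
Last Monday of December 2029: December 31, 2029.
Last Monday of January 2030: January 28, 2030.
Last Monday of February 2030: February 25, 2030.

December 31, 2029; January 28, 2030; February 25, 2030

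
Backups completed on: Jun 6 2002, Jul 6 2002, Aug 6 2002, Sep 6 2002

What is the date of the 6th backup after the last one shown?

Mar 6 2003

Gaps: 30, 31, 31 days — not constant. Every event is on the 6th of the month.
Pattern: the 6th of each month.
Next: October 2002 → Oct 6 2002.
Next: November 2002 → Nov 6 2002.
Next: December 2002 → Dec 6 2002.
January 2003: Jan 6 2003.
February 2003: Feb 6 2003.
Next: March 2003 → Mar 6 2003.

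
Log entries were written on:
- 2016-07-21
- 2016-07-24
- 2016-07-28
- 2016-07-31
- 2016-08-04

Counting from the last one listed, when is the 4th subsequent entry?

Gaps: 3, 4, 3, 4 days — not constant, but cyclic with period 2.
The events fall on every Thursday and Sunday.
The following Sunday is 2016-08-07.
Next Thursday: 2016-08-11.
Next Sunday: 2016-08-14.
Next Thursday: 2016-08-18.

2016-08-18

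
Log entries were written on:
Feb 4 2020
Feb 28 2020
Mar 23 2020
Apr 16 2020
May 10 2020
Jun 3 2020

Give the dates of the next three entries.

Jun 27 2020, Jul 21 2020, Aug 14 2020

Gaps between consecutive events: 24, 24, 24, 24, 24 days — a constant 24-day interval.
Jun 3 2020 + 24 days = Jun 27 2020.
Jun 27 2020 + 24 days = Jul 21 2020.
Jul 21 2020 + 24 days = Aug 14 2020.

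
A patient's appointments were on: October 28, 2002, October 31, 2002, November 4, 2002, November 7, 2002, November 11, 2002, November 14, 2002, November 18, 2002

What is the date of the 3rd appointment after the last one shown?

Gaps: 3, 4, 3, 4, 3, 4 days — not constant, but cyclic with period 2.
The events fall on every Monday and Thursday.
Next Thursday: November 21, 2002.
The following Monday is November 25, 2002.
Next Thursday: November 28, 2002.

November 28, 2002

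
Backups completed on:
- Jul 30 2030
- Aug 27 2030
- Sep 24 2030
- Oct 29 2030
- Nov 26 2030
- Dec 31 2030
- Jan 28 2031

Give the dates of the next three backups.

Every date is a Tuesday; gaps 28, 28, 35, 28, 35, 28 days.
Each is the last Tuesday of its month (at least one falls on the 29th or later, ruling out '4th Tuesday').
Last Tuesday of February 2031: Feb 25 2031.
March 2031 ends with Tuesday Mar 25 2031.
Last Tuesday of April 2031: Apr 29 2031.

Feb 25 2031, Mar 25 2031, Apr 29 2031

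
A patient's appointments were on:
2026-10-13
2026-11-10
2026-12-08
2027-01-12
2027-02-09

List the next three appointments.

These are Tuesdays at 28- or 35-day spacing (28, 28, 35, 28).
The pattern: 2nd Tuesday of the month.
March 2027 — 2nd Tuesday is 2027-03-09.
April 2027 — 2nd Tuesday is 2027-04-13.
2nd Tuesday of May 2027: 2027-05-11.

2027-03-09, 2027-04-13, 2027-05-11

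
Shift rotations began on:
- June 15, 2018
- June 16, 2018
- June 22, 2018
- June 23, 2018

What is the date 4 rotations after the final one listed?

July 7, 2018

Gaps: 1, 6, 1 days — not constant, but cyclic with period 2.
The events fall on every Friday and Saturday.
Next Friday: June 29, 2018.
Next Saturday: June 30, 2018.
The following Friday is July 6, 2018.
Next Saturday: July 7, 2018.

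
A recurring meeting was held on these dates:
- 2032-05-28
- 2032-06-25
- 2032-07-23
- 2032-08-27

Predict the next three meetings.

2032-09-24, 2032-10-22, 2032-11-26

Gaps: 28, 28, 35 days — a mix of 28 and 35. Every date is a Friday.
Each is the 4th Friday of its month.
September 2032 — 4th Friday is 2032-09-24.
4th Friday of October 2032: 2032-10-22.
4th Friday of November 2032: 2032-11-26.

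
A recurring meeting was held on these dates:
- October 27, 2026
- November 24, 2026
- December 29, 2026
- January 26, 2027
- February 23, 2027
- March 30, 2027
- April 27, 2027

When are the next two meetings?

May 25, 2027; June 29, 2027

All Tuesdays; the gaps (28, 35, 28, 28, 35, 28) vary with month length.
This is the last Tuesday of each month.
May 2027 ends with Tuesday May 25, 2027.
June 2027 ends with Tuesday June 29, 2027.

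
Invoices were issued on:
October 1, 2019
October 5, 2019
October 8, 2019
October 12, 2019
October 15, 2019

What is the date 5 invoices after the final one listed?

November 2, 2019

Gaps: 4, 3, 4, 3 days — not constant, but cyclic with period 2.
The events fall on every Tuesday and Saturday.
Next Saturday: October 19, 2019.
The following Tuesday is October 22, 2019.
The following Saturday is October 26, 2019.
Next Tuesday: October 29, 2019.
The following Saturday is November 2, 2019.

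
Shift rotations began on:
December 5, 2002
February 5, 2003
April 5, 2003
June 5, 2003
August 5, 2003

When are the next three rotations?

October 5, 2003; December 5, 2003; February 5, 2004

Each date is the 5th; the gaps (62, 59, 61, 61) track the month lengths.
The rule is the 5th of every 2 months.
Next: October 2003 → October 5, 2003.
Next: December 2003 → December 5, 2003.
February 2004: February 5, 2004.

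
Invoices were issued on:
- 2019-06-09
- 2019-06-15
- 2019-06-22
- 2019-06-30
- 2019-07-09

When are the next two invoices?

2019-07-19, 2019-07-30

Gaps: 6, 7, 8, 9 days — each gap is 1 larger than the previous one.
Next gap: 10 days. 2019-07-09 + 10 days = 2019-07-19.
Next gap: 11 days. 2019-07-19 + 11 days = 2019-07-30.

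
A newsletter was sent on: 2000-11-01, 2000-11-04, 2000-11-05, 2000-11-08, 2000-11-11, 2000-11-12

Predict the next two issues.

The gap pattern 3, 1, 3, 3, 1 repeats every 3 events.
These are the Wednesdays, Saturdays and Sundays of each week.
Next Wednesday: 2000-11-15.
Next Saturday: 2000-11-18.

2000-11-15, 2000-11-18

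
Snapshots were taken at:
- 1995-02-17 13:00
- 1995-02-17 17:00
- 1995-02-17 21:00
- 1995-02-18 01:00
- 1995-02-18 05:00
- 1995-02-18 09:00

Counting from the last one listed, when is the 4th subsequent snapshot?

1995-02-19 01:00

Spacing: 4, 4, 4, 4, 4 h — constant 4 h.
1995-02-18 09:00 + 4 h = 1995-02-18 13:00.
1995-02-18 13:00 + 4 h = 1995-02-18 17:00.
1995-02-18 17:00 + 4 h = 1995-02-18 21:00.
1995-02-18 21:00 + 4 h = 1995-02-19 01:00.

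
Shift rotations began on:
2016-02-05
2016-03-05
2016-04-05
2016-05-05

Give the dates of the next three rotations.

2016-06-05, 2016-07-05, 2016-08-05

Gaps: 29, 31, 30 days — not constant. Every event is on the 5th of the month.
Pattern: the 5th of each month.
June 2016: 2016-06-05.
Next: July 2016 → 2016-07-05.
Next: August 2016 → 2016-08-05.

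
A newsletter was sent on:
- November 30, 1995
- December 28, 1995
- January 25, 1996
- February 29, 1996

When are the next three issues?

March 28, 1996; April 25, 1996; May 30, 1996

All Thursdays; the gaps (28, 28, 35) vary with month length.
This is the last Thursday of each month.
Last Thursday of March 1996: March 28, 1996.
April 1996 ends with Thursday April 25, 1996.
Last Thursday of May 1996: May 30, 1996.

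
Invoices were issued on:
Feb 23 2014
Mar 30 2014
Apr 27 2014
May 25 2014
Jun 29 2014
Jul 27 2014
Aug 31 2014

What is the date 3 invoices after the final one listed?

Nov 30 2014

These are Sundays with 35, 28, 28, 35, 28, 35-day gaps.
Each is the final Sunday of its month — Mar 30 2014 is past the 28th, so '4th Sunday' doesn't fit.
September 2014 ends with Sunday Sep 28 2014.
October 2014 ends with Sunday Oct 26 2014.
November 2014 ends with Sunday Nov 30 2014.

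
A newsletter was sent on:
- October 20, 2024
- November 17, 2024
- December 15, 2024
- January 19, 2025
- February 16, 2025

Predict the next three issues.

All dates are Sundays, 28, 28, 35, 28 days apart.
Specifically, the 3rd Sunday of each month.
March 2025 — 3rd Sunday is March 16, 2025.
April 2025 — 3rd Sunday is April 20, 2025.
May 2025 — 3rd Sunday is May 18, 2025.

March 16, 2025; April 20, 2025; May 18, 2025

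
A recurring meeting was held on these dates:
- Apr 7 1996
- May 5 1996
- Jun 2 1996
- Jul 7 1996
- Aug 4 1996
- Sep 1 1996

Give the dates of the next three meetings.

These are Sundays at 28- or 35-day spacing (28, 28, 35, 28, 28).
The pattern: 1st Sunday of the month.
October 1996 — 1st Sunday is Oct 6 1996.
November 1996 — 1st Sunday is Nov 3 1996.
December 1996 — 1st Sunday is Dec 1 1996.

Oct 6 1996, Nov 3 1996, Dec 1 1996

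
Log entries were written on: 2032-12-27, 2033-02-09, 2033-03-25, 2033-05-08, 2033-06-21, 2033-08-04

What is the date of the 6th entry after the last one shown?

2034-04-25

Gaps between consecutive events: 44, 44, 44, 44, 44 days — a constant 44-day interval.
2033-08-04 + 44 days = 2033-09-17.
2033-09-17 + 44 days = 2033-10-31.
2033-10-31 + 44 days = 2033-12-14.
2033-12-14 + 44 days = 2034-01-27.
2034-01-27 + 44 days = 2034-03-12.
2034-03-12 + 44 days = 2034-04-25.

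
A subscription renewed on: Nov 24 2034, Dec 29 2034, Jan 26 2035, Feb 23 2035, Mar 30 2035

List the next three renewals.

These are Fridays with 35, 28, 28, 35-day gaps.
Each is the final Friday of its month — Dec 29 2034 is past the 28th, so '4th Friday' doesn't fit.
April 2035 ends with Friday Apr 27 2035.
May 2035 ends with Friday May 25 2035.
June 2035 ends with Friday Jun 29 2035.

Apr 27 2035, May 25 2035, Jun 29 2035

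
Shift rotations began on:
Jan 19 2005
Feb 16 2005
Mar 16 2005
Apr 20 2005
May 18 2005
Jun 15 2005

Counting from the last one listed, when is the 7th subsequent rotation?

Jan 18 2006

All dates are Wednesdays, 28, 28, 35, 28, 28 days apart.
Specifically, the 3rd Wednesday of each month.
3rd Wednesday of July 2005: Jul 20 2005.
3rd Wednesday of August 2005: Aug 17 2005.
3rd Wednesday of September 2005: Sep 21 2005.
3rd Wednesday of October 2005: Oct 19 2005.
3rd Wednesday of November 2005: Nov 16 2005.
December 2005 — 3rd Wednesday is Dec 21 2005.
3rd Wednesday of January 2006: Jan 18 2006.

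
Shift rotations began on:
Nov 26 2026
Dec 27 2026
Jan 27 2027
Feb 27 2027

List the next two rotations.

Mar 30 2027, Apr 30 2027

Every event comes 31 days after the last (31, 31, 31).
Feb 27 2027 + 31 days = Mar 30 2027.
Mar 30 2027 + 31 days = Apr 30 2027.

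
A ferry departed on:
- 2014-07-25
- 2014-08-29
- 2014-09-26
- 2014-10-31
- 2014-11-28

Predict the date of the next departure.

2014-12-26

All Fridays; the gaps (35, 28, 35, 28) vary with month length.
This is the last Friday of each month.
Last Friday of December 2014: 2014-12-26.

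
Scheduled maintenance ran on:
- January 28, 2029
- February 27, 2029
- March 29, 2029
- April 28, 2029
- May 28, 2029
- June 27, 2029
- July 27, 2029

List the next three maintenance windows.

Gaps between consecutive events: 30, 30, 30, 30, 30, 30 days — a constant 30-day interval.
July 27, 2029 + 30 days = August 26, 2029.
August 26, 2029 + 30 days = September 25, 2029.
September 25, 2029 + 30 days = October 25, 2029.

August 26, 2029; September 25, 2029; October 25, 2029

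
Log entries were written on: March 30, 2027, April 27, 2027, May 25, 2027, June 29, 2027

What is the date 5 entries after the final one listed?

These are Tuesdays with 28, 28, 35-day gaps.
Each is the final Tuesday of its month — March 30, 2027 is past the 28th, so '4th Tuesday' doesn't fit.
July 2027 ends with Tuesday July 27, 2027.
August 2027 ends with Tuesday August 31, 2027.
Last Tuesday of September 2027: September 28, 2027.
Last Tuesday of October 2027: October 26, 2027.
November 2027 ends with Tuesday November 30, 2027.

November 30, 2027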